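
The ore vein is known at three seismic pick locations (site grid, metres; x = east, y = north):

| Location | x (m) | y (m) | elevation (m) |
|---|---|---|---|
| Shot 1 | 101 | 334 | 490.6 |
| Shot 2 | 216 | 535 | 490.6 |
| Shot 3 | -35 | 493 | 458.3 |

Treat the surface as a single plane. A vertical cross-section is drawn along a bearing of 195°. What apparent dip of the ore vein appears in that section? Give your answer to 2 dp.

2.39°

Two edge vectors: Shot 1→Shot 2 = (115, 201, 0), Shot 1→Shot 3 = (-136, 159, -32.3).
Normal n = (Shot 1→Shot 2) × (Shot 1→Shot 3) = (-6492.3, 3714.5, 45621).
So ∂z/∂x = −n_x/n_z = 0.14231 and ∂z/∂y = −n_y/n_z = −0.08142.
Unit vector along 195° is (sin 195°, cos 195°) = (-0.2588, -0.9659).
Slope in that direction = a·(-0.2588) + b·(-0.9659) = 0.04181.
Apparent dip = arctan|0.04181| = 2.39° (true dip is 9.3°, so apparent ≤ true as expected).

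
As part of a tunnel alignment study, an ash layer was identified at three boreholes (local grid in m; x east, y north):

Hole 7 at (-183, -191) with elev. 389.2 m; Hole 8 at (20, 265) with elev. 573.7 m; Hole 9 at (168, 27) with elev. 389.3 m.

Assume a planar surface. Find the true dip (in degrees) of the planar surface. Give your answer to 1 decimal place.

Two edge vectors: Hole 7→Hole 8 = (203, 456, 184.5), Hole 7→Hole 9 = (351, 218, 0.1).
Normal n = (Hole 7→Hole 8) × (Hole 7→Hole 9) = (-40175.4, 64739.2, -115802).
So ∂z/∂x = −n_x/n_z = −0.34693 and ∂z/∂y = −n_y/n_z = 0.55905.
Gradient magnitude |∇z| = √(a² + b²) = √(0.12036 + 0.31254) = 0.65795.
True dip = arctan(0.65795) = 33.3°, dipping toward SSE (azimuth ≈ 148°).

33.3°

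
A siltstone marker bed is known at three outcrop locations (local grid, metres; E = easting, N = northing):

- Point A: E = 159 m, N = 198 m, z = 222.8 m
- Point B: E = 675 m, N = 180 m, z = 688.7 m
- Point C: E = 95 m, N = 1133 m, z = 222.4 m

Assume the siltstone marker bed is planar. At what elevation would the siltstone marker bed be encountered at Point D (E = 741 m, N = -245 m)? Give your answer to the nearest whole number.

Two edge vectors: Point A→Point B = (516, -18, 465.9), Point A→Point C = (-64, 935, -0.4).
Normal n = (Point A→Point B) × (Point A→Point C) = (-435609.3, -29611.2, 481308).
So ∂z/∂E = −n_x/n_z = 0.90505 and ∂z/∂N = −n_y/n_z = 0.06152.
Intercept c from Point A: 222.8 − 143.90 − 12.18 = 66.72.
At (741, -245): z = 670.6 − 15.1 + 66.72 = 722.3 m.

722 m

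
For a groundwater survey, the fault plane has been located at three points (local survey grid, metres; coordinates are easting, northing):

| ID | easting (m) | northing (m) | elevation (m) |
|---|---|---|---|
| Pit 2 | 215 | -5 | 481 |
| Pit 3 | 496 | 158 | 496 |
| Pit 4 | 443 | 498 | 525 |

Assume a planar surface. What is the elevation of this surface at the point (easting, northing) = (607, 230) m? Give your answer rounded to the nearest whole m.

Let the plane be z = a·easting + b·northing + c.
Pit 3−Pit 2: 281a + 163b = 15;  Pit 4−Pit 2: 228a + 503b = 44.
Solving gives a = 0.00358, b = 0.08585.
Then c = 481 − a·215 − b·-5 = 480.66.
At (607, 230): z = 2.2 + 19.7 + 480.66 = 502.6 m.

503 m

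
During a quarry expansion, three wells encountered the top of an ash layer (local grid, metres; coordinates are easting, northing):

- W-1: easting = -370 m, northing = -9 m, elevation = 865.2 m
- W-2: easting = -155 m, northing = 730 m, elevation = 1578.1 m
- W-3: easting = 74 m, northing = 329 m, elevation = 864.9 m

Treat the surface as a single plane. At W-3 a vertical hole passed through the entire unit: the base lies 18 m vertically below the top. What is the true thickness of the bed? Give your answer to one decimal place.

9.7 m

Two edge vectors: W-1→W-2 = (215, 739, 712.9), W-1→W-3 = (444, 338, -0.3).
Normal n = (W-1→W-2) × (W-1→W-3) = (-241181.9, 316592.1, -255446).
So ∂z/∂easting = −n_x/n_z = −0.94416 and ∂z/∂northing = −n_y/n_z = 1.23937.
|∇z| = √(a²+b²) = 1.55804, so dip δ = arctan(1.55804) = 57.31°.
True thickness = vertical thickness × cos δ = 18 × cos 57.31° = 9.7 m.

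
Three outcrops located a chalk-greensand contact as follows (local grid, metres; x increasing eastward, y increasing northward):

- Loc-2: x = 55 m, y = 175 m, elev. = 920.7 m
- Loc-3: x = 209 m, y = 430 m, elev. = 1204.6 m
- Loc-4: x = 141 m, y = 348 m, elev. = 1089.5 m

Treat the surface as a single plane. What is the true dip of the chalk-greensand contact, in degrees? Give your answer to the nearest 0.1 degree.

Let the plane be z = a·x + b·y + c.
Loc-3−Loc-2: 154a + 255b = 283.9;  Loc-4−Loc-2: 86a + 173b = 168.8.
Solving gives a = 1.28835, b = 0.33527.
Gradient magnitude |∇z| = √(a² + b²) = √(1.65984 + 0.11241) = 1.33126.
True dip = arctan(1.33126) = 53.1°, dipping toward WSW (azimuth ≈ 255°).

53.1°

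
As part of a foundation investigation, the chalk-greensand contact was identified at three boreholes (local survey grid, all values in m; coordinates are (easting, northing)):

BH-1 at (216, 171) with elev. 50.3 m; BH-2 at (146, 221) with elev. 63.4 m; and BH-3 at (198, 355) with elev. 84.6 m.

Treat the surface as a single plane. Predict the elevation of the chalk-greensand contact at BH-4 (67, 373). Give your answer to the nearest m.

95 m

Let the plane be z = a·E + b·N + c.
BH-2−BH-1: −70a + 50b = 13.1;  BH-3−BH-1: −18a + 184b = 34.3.
Solving gives a = −0.05805, b = 0.18073.
Then c = 50.3 − a·216 − b·171 = 31.93.
At (67, 373): z = −3.9 + 67.4 + 31.93 = 95.5 m.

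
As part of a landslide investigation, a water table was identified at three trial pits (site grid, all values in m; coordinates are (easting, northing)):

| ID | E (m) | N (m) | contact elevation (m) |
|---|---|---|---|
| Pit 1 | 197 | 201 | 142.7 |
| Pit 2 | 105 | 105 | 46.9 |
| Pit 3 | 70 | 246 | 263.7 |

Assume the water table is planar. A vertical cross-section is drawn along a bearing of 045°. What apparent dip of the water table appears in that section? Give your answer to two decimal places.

34.70°

Let the plane be z = a·E + b·N + c.
Pit 2−Pit 1: −92a − 96b = −95.8;  Pit 3−Pit 1: −127a + 45b = 121.
Solving gives a = −0.44728, b = 1.42656.
Unit vector along 045° is (sin 45°, cos 45°) = (0.7071, 0.7071).
Slope in that direction = a·(0.7071) + b·(0.7071) = 0.69246.
Apparent dip = arctan|0.69246| = 34.70° (true dip is 56.2°, so apparent ≤ true as expected).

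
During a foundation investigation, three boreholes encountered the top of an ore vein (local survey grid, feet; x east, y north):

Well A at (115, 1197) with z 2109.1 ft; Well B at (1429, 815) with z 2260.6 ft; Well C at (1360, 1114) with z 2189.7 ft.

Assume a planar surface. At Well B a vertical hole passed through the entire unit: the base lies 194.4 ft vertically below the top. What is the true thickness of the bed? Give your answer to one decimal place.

Two edge vectors: Well A→Well B = (1314, -382, 151.5), Well A→Well C = (1245, -83, 80.6).
Normal n = (Well A→Well B) × (Well A→Well C) = (-18214.7, 82709.1, 366528).
So ∂z/∂x = −n_x/n_z = 0.04970 and ∂z/∂y = −n_y/n_z = −0.22566.
|∇z| = √(a²+b²) = 0.23106, so dip δ = arctan(0.23106) = 13.01°.
True thickness = vertical thickness × cos δ = 194.4 × cos 13.01° = 189.4 ft.

189.4 ft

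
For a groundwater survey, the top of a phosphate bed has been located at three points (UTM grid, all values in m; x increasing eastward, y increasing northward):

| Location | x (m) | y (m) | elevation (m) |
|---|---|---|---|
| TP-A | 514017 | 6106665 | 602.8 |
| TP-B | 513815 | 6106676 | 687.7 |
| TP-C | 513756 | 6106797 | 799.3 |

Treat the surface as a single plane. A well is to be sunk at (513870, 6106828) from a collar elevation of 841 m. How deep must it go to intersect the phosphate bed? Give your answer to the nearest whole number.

62 m

Two edge vectors: TP-A→TP-B = (-202, 11, 84.9), TP-A→TP-C = (-261, 132, 196.5).
Normal n = (TP-A→TP-B) × (TP-A→TP-C) = (-9045.3, 17534.1, -23793).
So ∂z/∂x = −n_x/n_z = −0.38016644 and ∂z/∂y = −n_y/n_z = 0.73694364.
Intercept c from TP-A: 602.8 + 195412.01 − 4500267.93 = −4304253.12.
At (513870, 6106828): z_contact = −195356.1 + 4500388.0 − 4304253.12 = 778.8 m.
Depth below ground = 841 − 778.8 = 62 m.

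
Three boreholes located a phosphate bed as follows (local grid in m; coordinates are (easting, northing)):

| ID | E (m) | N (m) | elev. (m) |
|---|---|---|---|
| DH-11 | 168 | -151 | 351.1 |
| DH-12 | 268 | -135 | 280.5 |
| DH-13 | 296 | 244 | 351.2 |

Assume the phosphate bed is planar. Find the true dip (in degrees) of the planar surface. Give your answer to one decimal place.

38.1°

Two edge vectors: DH-11→DH-12 = (100, 16, -70.6), DH-11→DH-13 = (128, 395, 0.1).
Normal n = (DH-11→DH-12) × (DH-11→DH-13) = (27888.6, -9046.8, 37452).
So ∂z/∂E = −n_x/n_z = −0.74465 and ∂z/∂N = −n_y/n_z = 0.24156.
Gradient magnitude |∇z| = √(a² + b²) = √(0.55450 + 0.05835) = 0.78285.
True dip = arctan(0.78285) = 38.1°, dipping toward ESE (azimuth ≈ 108°).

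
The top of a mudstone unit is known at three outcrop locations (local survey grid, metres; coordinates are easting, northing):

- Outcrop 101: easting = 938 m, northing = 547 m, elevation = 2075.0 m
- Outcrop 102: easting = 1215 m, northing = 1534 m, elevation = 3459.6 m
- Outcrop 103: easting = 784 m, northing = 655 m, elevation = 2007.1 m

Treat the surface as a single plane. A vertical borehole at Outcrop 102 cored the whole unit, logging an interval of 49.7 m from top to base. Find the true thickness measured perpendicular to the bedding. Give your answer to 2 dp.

26.34 m

Let the plane be z = a·easting + b·northing + c.
Outcrop 102−Outcrop 101: 277a + 987b = 1384.6;  Outcrop 103−Outcrop 101: −154a + 108b = −67.9.
Solving gives a = 1.19042, b = 1.06875.
|∇z| = √(a²+b²) = 1.59979, so dip δ = arctan(1.59979) = 57.99°.
True thickness = vertical thickness × cos δ = 49.7 × cos 57.99° = 26.34 m.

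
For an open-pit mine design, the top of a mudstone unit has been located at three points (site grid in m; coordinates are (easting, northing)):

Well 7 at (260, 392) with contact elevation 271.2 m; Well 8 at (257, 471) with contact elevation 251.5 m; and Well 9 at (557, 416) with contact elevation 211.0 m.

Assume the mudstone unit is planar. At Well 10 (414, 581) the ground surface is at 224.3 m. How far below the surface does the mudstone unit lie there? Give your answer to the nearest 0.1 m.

29.6 m

Let the plane be z = a·E + b·N + c.
Well 8−Well 7: −3a + 79b = −19.7;  Well 9−Well 7: 297a + 24b = −60.2.
Solving gives a = −0.18198, b = −0.25628.
Then c = 271.2 − a·260 − b·392 = 418.98.
At (414, 581): z_contact = −75.34 − 148.90 + 418.98 = 194.74 m.
Depth below ground = 224.3 − 194.74 = 29.6 m.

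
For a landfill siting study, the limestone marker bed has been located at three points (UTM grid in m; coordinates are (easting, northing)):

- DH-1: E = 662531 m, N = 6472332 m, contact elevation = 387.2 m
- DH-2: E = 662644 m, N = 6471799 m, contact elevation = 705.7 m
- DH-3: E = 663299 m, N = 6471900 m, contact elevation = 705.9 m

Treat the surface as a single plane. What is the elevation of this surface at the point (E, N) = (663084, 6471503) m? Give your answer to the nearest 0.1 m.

916.3 m

Let the plane be z = a·E + b·N + c.
DH-2−DH-1: 113a − 533b = 318.5;  DH-3−DH-1: 768a − 432b = 318.7.
Solving gives a = 0.089521757, b = −0.578581691.
Then c = 387.2 − a·662531 − b·6472332 = 3685849.06.
At (663084, 6471503): z = 59360.4 − 3744293.2 + 3685849.06 = 916.3 m.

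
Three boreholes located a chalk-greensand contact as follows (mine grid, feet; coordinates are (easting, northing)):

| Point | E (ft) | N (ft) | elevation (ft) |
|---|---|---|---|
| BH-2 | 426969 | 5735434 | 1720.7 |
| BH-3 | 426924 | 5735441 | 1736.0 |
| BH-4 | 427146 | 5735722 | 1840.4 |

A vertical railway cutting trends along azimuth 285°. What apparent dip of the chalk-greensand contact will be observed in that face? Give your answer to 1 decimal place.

Let the plane be z = a·E + b·N + c.
BH-3−BH-2: −45a + 7b = 15.3;  BH-4−BH-2: 177a + 288b = 119.7.
Solving gives a = −0.25132, b = 0.57008.
Unit vector along 285° is (sin 285°, cos 285°) = (-0.9659, 0.2588).
Slope in that direction = a·(-0.9659) + b·(0.2588) = 0.39031.
Apparent dip = arctan|0.39031| = 21.3° (true dip is 31.9°, so apparent ≤ true as expected).

21.3°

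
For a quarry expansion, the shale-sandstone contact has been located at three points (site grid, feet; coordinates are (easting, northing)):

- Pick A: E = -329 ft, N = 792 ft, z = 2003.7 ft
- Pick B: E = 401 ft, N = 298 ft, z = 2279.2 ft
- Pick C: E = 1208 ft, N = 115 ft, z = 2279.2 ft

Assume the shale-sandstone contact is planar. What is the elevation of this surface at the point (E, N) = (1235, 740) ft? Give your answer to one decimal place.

Let the plane be z = a·E + b·N + c.
Pick B−Pick A: 730a − 494b = 275.5;  Pick C−Pick A: 1537a − 677b = 275.5.
Solving gives a = −0.190202, b = −0.838760.
Then c = 2003.7 − a·-329 − b·792 = 2605.42.
At (1235, 740): z = −234.9 − 620.7 + 2605.42 = 1749.8 ft.

1749.8 ft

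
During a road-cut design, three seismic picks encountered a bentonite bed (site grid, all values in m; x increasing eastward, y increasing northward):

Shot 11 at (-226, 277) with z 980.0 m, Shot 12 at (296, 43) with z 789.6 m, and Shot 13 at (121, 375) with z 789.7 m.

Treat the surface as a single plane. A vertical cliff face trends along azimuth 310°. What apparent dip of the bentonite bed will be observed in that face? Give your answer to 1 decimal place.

11.5°

Two edge vectors: Shot 11→Shot 12 = (522, -234, -190.4), Shot 11→Shot 13 = (347, 98, -190.3).
Normal n = (Shot 11→Shot 12) × (Shot 11→Shot 13) = (63189.4, 33267.8, 132354).
So ∂z/∂x = −n_x/n_z = −0.47743 and ∂z/∂y = −n_y/n_z = −0.25135.
Unit vector along 310° is (sin 310°, cos 310°) = (-0.7660, 0.6428).
Slope in that direction = a·(-0.7660) + b·(0.6428) = 0.20416.
Apparent dip = arctan|0.20416| = 11.5° (true dip is 28.3°, so apparent ≤ true as expected).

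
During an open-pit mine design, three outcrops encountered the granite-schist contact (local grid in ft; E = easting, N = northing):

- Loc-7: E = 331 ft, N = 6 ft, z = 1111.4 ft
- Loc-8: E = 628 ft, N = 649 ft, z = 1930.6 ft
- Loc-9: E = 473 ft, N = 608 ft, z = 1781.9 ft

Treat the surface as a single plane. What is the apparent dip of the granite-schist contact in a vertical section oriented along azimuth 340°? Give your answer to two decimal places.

Two edge vectors: Loc-7→Loc-8 = (297, 643, 819.2), Loc-7→Loc-9 = (142, 602, 670.5).
Normal n = (Loc-7→Loc-8) × (Loc-7→Loc-9) = (-62026.9, -82812.1, 87488).
So ∂z/∂E = −n_x/n_z = 0.70898 and ∂z/∂N = −n_y/n_z = 0.94655.
Unit vector along 340° is (sin 340°, cos 340°) = (-0.3420, 0.9397).
Slope in that direction = a·(-0.3420) + b·(0.9397) = 0.64699.
Apparent dip = arctan|0.64699| = 32.90° (true dip is 49.8°, so apparent ≤ true as expected).

32.90°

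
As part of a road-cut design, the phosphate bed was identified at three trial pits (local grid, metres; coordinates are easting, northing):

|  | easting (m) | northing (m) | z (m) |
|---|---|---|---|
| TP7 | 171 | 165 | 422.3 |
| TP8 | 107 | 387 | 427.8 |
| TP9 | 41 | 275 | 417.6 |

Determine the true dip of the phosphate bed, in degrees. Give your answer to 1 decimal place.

5.1°

Two edge vectors: TP7→TP8 = (-64, 222, 5.5), TP7→TP9 = (-130, 110, -4.7).
Normal n = (TP7→TP8) × (TP7→TP9) = (-1648.4, -1015.8, 21820).
So ∂z/∂easting = −n_x/n_z = 0.07555 and ∂z/∂northing = −n_y/n_z = 0.04655.
Gradient magnitude |∇z| = √(a² + b²) = √(0.00571 + 0.00217) = 0.08874.
True dip = arctan(0.08874) = 5.1°, dipping toward WSW (azimuth ≈ 238°).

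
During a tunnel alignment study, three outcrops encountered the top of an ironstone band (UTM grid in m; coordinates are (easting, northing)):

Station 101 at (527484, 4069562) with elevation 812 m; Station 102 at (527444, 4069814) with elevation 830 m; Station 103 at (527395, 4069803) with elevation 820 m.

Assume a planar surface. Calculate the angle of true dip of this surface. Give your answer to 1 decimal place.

11.7°

Two edge vectors: Station 101→Station 102 = (-40, 252, 18), Station 101→Station 103 = (-89, 241, 8).
Normal n = (Station 101→Station 102) × (Station 101→Station 103) = (-2322, -1282, 12788).
So ∂z/∂E = −n_x/n_z = 0.18158 and ∂z/∂N = −n_y/n_z = 0.10025.
Gradient magnitude |∇z| = √(a² + b²) = √(0.03297 + 0.01005) = 0.20741.
True dip = arctan(0.20741) = 11.7°, dipping toward WSW (azimuth ≈ 241°).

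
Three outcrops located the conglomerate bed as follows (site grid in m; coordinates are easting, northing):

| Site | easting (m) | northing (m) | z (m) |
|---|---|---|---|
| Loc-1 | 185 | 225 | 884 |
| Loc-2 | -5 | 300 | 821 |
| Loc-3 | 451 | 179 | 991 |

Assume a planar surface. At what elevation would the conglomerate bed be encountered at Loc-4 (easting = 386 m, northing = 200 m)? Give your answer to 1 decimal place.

968.0 m

Let the plane be z = a·easting + b·northing + c.
Loc-2−Loc-1: −190a + 75b = −63;  Loc-3−Loc-1: 266a − 46b = 107.
Solving gives a = 0.45736, b = 0.31864.
Then c = 884 − a·185 − b·225 = 727.69.
At (386, 200): z = 176.5 + 63.7 + 727.69 = 968.0 m.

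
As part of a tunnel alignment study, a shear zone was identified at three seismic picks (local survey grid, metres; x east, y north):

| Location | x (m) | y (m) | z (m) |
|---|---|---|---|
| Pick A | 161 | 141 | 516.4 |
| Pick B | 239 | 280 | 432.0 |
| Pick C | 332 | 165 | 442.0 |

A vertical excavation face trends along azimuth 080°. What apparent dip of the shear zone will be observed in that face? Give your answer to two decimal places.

23.87°

Let the plane be z = a·x + b·y + c.
Pick B−Pick A: 78a + 139b = −84.4;  Pick C−Pick A: 171a + 24b = −74.4.
Solving gives a = −0.37978, b = −0.39408.
Unit vector along 080° is (sin 80°, cos 80°) = (0.9848, 0.1736).
Slope in that direction = a·(0.9848) + b·(0.1736) = −0.44244.
Apparent dip = arctan|0.44244| = 23.87° (true dip is 28.7°, so apparent ≤ true as expected).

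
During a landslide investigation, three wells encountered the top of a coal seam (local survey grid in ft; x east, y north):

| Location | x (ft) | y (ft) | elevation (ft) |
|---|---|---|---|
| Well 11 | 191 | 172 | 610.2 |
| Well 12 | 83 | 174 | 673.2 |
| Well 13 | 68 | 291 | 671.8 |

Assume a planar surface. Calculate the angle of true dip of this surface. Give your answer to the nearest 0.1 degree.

30.6°

Two edge vectors: Well 11→Well 12 = (-108, 2, 63), Well 11→Well 13 = (-123, 119, 61.6).
Normal n = (Well 11→Well 12) × (Well 11→Well 13) = (-7373.8, -1096.2, -12606).
So ∂z/∂x = −n_x/n_z = −0.58494 and ∂z/∂y = −n_y/n_z = −0.08696.
Gradient magnitude |∇z| = √(a² + b²) = √(0.34216 + 0.00756) = 0.59137.
True dip = arctan(0.59137) = 30.6°, dipping toward E (azimuth ≈ 082°).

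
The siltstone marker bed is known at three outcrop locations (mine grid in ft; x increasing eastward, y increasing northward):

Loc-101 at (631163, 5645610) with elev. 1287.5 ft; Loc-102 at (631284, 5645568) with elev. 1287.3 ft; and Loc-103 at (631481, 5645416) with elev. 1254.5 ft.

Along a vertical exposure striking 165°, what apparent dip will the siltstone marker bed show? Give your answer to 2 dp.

Two edge vectors: Loc-101→Loc-102 = (121, -42, -0.2), Loc-101→Loc-103 = (318, -194, -33).
Normal n = (Loc-101→Loc-102) × (Loc-101→Loc-103) = (1347.2, 3929.4, -10118).
So ∂z/∂x = −n_x/n_z = 0.13315 and ∂z/∂y = −n_y/n_z = 0.38836.
Unit vector along 165° is (sin 165°, cos 165°) = (0.2588, -0.9659).
Slope in that direction = a·(0.2588) + b·(-0.9659) = −0.34066.
Apparent dip = arctan|0.34066| = 18.81° (true dip is 22.3°, so apparent ≤ true as expected).

18.81°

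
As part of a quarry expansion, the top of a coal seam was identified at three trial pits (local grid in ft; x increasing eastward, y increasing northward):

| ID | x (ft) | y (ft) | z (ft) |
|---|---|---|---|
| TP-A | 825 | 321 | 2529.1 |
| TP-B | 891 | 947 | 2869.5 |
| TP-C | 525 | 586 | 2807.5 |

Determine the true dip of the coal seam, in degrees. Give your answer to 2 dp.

35.59°

Two edge vectors: TP-A→TP-B = (66, 626, 340.4), TP-A→TP-C = (-300, 265, 278.4).
Normal n = (TP-A→TP-B) × (TP-A→TP-C) = (84072.4, -120494.4, 205290).
So ∂z/∂x = −n_x/n_z = −0.40953 and ∂z/∂y = −n_y/n_z = 0.58695.
Gradient magnitude |∇z| = √(a² + b²) = √(0.16771 + 0.34451) = 0.71570.
True dip = arctan(0.71570) = 35.59°, dipping toward SE (azimuth ≈ 145°).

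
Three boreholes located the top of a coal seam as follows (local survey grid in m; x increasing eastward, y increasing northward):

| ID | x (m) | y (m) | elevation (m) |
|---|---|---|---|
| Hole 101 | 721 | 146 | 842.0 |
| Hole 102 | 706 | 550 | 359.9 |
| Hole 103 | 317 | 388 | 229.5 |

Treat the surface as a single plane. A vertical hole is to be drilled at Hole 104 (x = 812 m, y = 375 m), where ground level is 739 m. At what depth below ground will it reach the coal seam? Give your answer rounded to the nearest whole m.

Two edge vectors: Hole 101→Hole 102 = (-15, 404, -482.1), Hole 101→Hole 103 = (-404, 242, -612.5).
Normal n = (Hole 101→Hole 102) × (Hole 101→Hole 103) = (-130781.8, 185580.9, 159586).
So ∂z/∂x = −n_x/n_z = 0.81951 and ∂z/∂y = −n_y/n_z = −1.16289.
Intercept c from Hole 101: 842 − 590.86 + 169.78 = 420.92.
At (812, 375): z_contact = 665.4 − 436.1 + 420.92 = 650.3 m.
Depth below ground = 739 − 650.3 = 89 m.

89 m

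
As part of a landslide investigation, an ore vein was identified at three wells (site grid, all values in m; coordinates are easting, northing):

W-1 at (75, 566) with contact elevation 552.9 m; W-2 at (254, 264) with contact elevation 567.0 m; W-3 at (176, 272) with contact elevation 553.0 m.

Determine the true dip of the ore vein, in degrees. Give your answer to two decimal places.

Two edge vectors: W-1→W-2 = (179, -302, 14.1), W-1→W-3 = (101, -294, 0.1).
Normal n = (W-1→W-2) × (W-1→W-3) = (4115.2, 1406.2, -22124).
So ∂z/∂easting = −n_x/n_z = 0.18601 and ∂z/∂northing = −n_y/n_z = 0.06356.
Gradient magnitude |∇z| = √(a² + b²) = √(0.03460 + 0.00404) = 0.19657.
True dip = arctan(0.19657) = 11.12°, dipping toward WSW (azimuth ≈ 251°).

11.12°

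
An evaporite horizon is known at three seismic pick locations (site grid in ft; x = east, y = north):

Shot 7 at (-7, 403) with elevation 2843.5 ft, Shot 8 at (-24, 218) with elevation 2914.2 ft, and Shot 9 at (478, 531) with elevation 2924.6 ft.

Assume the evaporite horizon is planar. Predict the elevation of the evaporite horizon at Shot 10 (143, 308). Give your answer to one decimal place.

Let the plane be z = a·x + b·y + c.
Shot 8−Shot 7: −17a − 185b = 70.7;  Shot 9−Shot 7: 485a + 128b = 81.1.
Solving gives a = 0.27474, b = −0.40741.
Then c = 2843.5 − a·-7 − b·403 = 3009.61.
At (143, 308): z = 39.3 − 125.5 + 3009.61 = 2923.4 ft.

2923.4 ft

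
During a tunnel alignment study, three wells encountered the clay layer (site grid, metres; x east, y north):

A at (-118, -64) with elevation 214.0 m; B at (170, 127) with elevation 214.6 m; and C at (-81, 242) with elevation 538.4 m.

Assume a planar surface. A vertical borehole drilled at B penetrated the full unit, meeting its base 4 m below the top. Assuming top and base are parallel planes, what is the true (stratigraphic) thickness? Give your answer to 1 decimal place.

2.3 m

Two edge vectors: A→B = (288, 191, 0.6), A→C = (37, 306, 324.4).
Normal n = (A→B) × (A→C) = (61776.8, -93405, 81061).
So ∂z/∂x = −n_x/n_z = −0.76210 and ∂z/∂y = −n_y/n_z = 1.15228.
|∇z| = √(a²+b²) = 1.38150, so dip δ = arctan(1.38150) = 54.10°.
True thickness = vertical thickness × cos δ = 4 × cos 54.10° = 2.3 m.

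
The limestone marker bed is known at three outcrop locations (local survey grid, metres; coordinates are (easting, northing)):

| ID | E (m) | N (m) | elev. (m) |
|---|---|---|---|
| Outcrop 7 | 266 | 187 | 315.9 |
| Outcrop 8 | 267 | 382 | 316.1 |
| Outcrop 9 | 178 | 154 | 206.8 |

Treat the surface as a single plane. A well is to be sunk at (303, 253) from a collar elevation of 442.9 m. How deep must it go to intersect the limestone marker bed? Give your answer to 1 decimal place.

81.4 m

Let the plane be z = a·E + b·N + c.
Outcrop 8−Outcrop 7: 1a + 195b = 0.2;  Outcrop 9−Outcrop 7: −88a − 33b = −109.1.
Solving gives a = 1.24178, b = −0.00534.
Then c = 315.9 − a·266 − b·187 = −13.41.
At (303, 253): z_contact = 376.26 − 1.35 − 13.41 = 361.49 m.
Depth below ground = 442.9 − 361.49 = 81.4 m.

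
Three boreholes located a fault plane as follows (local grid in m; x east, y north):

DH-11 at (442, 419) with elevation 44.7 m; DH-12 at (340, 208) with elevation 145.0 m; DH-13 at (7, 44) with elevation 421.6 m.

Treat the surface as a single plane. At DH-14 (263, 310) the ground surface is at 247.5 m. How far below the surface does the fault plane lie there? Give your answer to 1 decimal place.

52.1 m

Two edge vectors: DH-11→DH-12 = (-102, -211, 100.3), DH-11→DH-13 = (-435, -375, 376.9).
Normal n = (DH-11→DH-12) × (DH-11→DH-13) = (-41913.4, -5186.7, -53535).
So ∂z/∂x = −n_x/n_z = −0.78292 and ∂z/∂y = −n_y/n_z = −0.09688.
Intercept c from DH-11: 44.7 + 346.05 + 40.59 = 431.34.
At (263, 310): z_contact = −205.91 − 30.03 + 431.34 = 195.40 m.
Depth below ground = 247.5 − 195.40 = 52.1 m.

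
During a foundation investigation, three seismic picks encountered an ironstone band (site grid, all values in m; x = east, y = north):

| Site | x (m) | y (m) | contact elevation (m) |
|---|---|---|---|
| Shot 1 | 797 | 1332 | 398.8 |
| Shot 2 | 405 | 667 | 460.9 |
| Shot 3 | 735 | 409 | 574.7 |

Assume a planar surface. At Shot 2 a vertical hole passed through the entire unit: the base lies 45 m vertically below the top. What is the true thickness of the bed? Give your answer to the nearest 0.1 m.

43.4 m

Two edge vectors: Shot 1→Shot 2 = (-392, -665, 62.1), Shot 1→Shot 3 = (-62, -923, 175.9).
Normal n = (Shot 1→Shot 2) × (Shot 1→Shot 3) = (-59655.2, 65102.6, 320586).
So ∂z/∂x = −n_x/n_z = 0.18608 and ∂z/∂y = −n_y/n_z = −0.20307.
|∇z| = √(a²+b²) = 0.27544, so dip δ = arctan(0.27544) = 15.40°.
True thickness = vertical thickness × cos δ = 45 × cos 15.40° = 43.4 m.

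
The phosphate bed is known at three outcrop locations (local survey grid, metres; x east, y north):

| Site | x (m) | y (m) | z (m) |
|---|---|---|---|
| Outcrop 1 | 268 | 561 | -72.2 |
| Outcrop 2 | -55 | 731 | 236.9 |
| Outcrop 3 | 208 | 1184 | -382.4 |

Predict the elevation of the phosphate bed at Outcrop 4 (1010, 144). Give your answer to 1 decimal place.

Let the plane be z = a·x + b·y + c.
Outcrop 2−Outcrop 1: −323a + 170b = 309.1;  Outcrop 3−Outcrop 1: −60a + 623b = −310.2.
Solving gives a = −1.284116, b = −0.621584.
Then c = -72.2 − a·268 − b·561 = 620.65.
At (1010, 144): z = −1297.0 − 89.5 + 620.65 = -765.8 m.

-765.8 m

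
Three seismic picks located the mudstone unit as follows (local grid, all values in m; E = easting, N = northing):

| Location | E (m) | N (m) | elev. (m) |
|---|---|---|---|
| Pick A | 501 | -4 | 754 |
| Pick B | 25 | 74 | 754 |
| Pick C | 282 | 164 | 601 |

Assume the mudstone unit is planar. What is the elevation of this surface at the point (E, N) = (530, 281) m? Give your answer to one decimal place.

Two edge vectors: Pick A→Pick B = (-476, 78, 0), Pick A→Pick C = (-219, 168, -153).
Normal n = (Pick A→Pick B) × (Pick A→Pick C) = (-11934, -72828, -62886).
So ∂z/∂E = −n_x/n_z = −0.18977 and ∂z/∂N = −n_y/n_z = −1.15810.
Intercept c from Pick A: 754 + 95.08 − 4.63 = 844.44.
At (530, 281): z = −100.6 − 325.4 + 844.44 = 418.4 m.

418.4 m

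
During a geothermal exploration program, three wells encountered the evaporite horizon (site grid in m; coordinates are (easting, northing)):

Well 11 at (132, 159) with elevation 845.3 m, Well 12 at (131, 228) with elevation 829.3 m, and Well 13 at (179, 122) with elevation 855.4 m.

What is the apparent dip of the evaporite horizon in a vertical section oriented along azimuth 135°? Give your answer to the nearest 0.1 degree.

Two edge vectors: Well 11→Well 12 = (-1, 69, -16), Well 11→Well 13 = (47, -37, 10.1).
Normal n = (Well 11→Well 12) × (Well 11→Well 13) = (104.9, -741.9, -3206).
So ∂z/∂E = −n_x/n_z = 0.03272 and ∂z/∂N = −n_y/n_z = −0.23141.
Unit vector along 135° is (sin 135°, cos 135°) = (0.7071, -0.7071).
Slope in that direction = a·(0.7071) + b·(-0.7071) = 0.18677.
Apparent dip = arctan|0.18677| = 10.6° (true dip is 13.2°, so apparent ≤ true as expected).

10.6°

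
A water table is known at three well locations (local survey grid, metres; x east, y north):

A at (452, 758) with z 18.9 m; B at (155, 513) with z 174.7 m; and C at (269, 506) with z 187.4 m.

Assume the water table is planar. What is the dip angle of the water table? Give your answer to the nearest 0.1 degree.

Two edge vectors: A→B = (-297, -245, 155.8), A→C = (-183, -252, 168.5).
Normal n = (A→B) × (A→C) = (-2020.9, 21533.1, 30009).
So ∂z/∂x = −n_x/n_z = 0.06734 and ∂z/∂y = −n_y/n_z = −0.71755.
Gradient magnitude |∇z| = √(a² + b²) = √(0.00454 + 0.51488) = 0.72071.
True dip = arctan(0.72071) = 35.8°, dipping toward N (azimuth ≈ 355°).

35.8°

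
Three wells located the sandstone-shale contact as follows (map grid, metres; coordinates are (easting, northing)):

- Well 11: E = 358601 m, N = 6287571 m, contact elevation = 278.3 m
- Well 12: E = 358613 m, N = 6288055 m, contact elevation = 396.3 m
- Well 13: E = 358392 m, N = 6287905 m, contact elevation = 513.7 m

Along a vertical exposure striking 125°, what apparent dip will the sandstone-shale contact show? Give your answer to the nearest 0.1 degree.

36.1°

Let the plane be z = a·E + b·N + c.
Well 12−Well 11: 12a + 484b = 118;  Well 13−Well 11: −209a + 334b = 235.4.
Solving gives a = −0.70862, b = 0.26137.
Unit vector along 125° is (sin 125°, cos 125°) = (0.8192, -0.5736).
Slope in that direction = a·(0.8192) + b·(-0.5736) = −0.73039.
Apparent dip = arctan|0.73039| = 36.1° (true dip is 37.1°, so apparent ≤ true as expected).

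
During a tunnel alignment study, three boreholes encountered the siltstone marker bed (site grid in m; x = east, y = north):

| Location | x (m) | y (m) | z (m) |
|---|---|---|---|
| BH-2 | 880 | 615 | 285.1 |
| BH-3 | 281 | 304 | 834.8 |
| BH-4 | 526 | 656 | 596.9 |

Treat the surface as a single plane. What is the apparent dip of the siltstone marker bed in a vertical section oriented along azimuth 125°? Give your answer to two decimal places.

Let the plane be z = a·x + b·y + c.
BH-3−BH-2: −599a − 311b = 549.7;  BH-4−BH-2: −354a + 41b = 311.8.
Solving gives a = −0.88752, b = −0.05812.
Unit vector along 125° is (sin 125°, cos 125°) = (0.8192, -0.5736).
Slope in that direction = a·(0.8192) + b·(-0.5736) = −0.69368.
Apparent dip = arctan|0.69368| = 34.75° (true dip is 41.7°, so apparent ≤ true as expected).

34.75°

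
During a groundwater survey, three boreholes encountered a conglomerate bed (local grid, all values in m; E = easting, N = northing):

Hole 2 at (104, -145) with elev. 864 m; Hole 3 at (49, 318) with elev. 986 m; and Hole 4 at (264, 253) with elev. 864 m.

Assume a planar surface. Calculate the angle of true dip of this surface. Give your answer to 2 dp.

28.60°

Two edge vectors: Hole 2→Hole 3 = (-55, 463, 122), Hole 2→Hole 4 = (160, 398, 0).
Normal n = (Hole 2→Hole 3) × (Hole 2→Hole 4) = (-48556, 19520, -95970).
So ∂z/∂E = −n_x/n_z = −0.50595 and ∂z/∂N = −n_y/n_z = 0.20340.
Gradient magnitude |∇z| = √(a² + b²) = √(0.25599 + 0.04137) = 0.54530.
True dip = arctan(0.54530) = 28.60°, dipping toward ESE (azimuth ≈ 112°).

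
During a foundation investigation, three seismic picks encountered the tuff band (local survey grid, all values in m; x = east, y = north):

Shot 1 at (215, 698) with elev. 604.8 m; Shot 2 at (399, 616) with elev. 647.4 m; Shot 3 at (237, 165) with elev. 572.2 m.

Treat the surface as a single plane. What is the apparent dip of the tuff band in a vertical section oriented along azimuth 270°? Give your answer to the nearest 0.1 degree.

Let the plane be z = a·x + b·y + c.
Shot 2−Shot 1: 184a − 82b = 42.6;  Shot 3−Shot 1: 22a − 533b = −32.6.
Solving gives a = 0.26363, b = 0.07204.
Unit vector along 270° is (sin 270°, cos 270°) = (-1.0000, -0.0000).
Slope in that direction = a·(-1.0000) + b·(-0.0000) = −0.26363.
Apparent dip = arctan|0.26363| = 14.8° (true dip is 15.3°, so apparent ≤ true as expected).

14.8°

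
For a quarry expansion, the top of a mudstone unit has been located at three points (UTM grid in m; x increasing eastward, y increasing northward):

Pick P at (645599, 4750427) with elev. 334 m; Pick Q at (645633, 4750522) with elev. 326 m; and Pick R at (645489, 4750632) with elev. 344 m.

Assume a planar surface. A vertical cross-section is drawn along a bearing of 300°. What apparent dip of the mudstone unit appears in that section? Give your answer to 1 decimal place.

Two edge vectors: Pick P→Pick Q = (34, 95, -8), Pick P→Pick R = (-110, 205, 10).
Normal n = (Pick P→Pick Q) × (Pick P→Pick R) = (2590, 540, 17420).
So ∂z/∂x = −n_x/n_z = −0.14868 and ∂z/∂y = −n_y/n_z = −0.03100.
Unit vector along 300° is (sin 300°, cos 300°) = (-0.8660, 0.5000).
Slope in that direction = a·(-0.8660) + b·(0.5000) = 0.11326.
Apparent dip = arctan|0.11326| = 6.5° (true dip is 8.6°, so apparent ≤ true as expected).

6.5°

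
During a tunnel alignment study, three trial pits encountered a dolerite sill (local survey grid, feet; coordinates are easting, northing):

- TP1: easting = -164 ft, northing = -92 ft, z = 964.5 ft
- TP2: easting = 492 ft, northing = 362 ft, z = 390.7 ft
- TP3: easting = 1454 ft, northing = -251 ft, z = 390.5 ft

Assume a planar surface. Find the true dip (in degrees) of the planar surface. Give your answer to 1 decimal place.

Let the plane be z = a·easting + b·northing + c.
TP2−TP1: 656a + 454b = −573.8;  TP3−TP1: 1618a − 159b = −574.
Solving gives a = −0.41941, b = −0.65786.
Gradient magnitude |∇z| = √(a² + b²) = √(0.17590 + 0.43278) = 0.78018.
True dip = arctan(0.78018) = 38.0°, dipping toward NNE (azimuth ≈ 033°).

38.0°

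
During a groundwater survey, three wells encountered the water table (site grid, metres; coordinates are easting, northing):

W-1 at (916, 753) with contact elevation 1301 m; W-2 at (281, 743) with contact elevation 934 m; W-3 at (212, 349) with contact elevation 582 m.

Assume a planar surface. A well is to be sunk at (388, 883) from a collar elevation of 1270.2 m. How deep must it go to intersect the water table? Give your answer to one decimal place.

Let the plane be z = a·easting + b·northing + c.
W-2−W-1: −635a − 10b = −367;  W-3−W-1: −704a − 404b = −719.
Solving gives a = 0.56544, b = 0.79438.
Then c = 1301 − a·916 − b·753 = 184.89.
At (388, 883): z_contact = 219.39 + 701.43 + 184.89 = 1105.72 m.
Depth below ground = 1270.2 − 1105.72 = 164.5 m.

164.5 m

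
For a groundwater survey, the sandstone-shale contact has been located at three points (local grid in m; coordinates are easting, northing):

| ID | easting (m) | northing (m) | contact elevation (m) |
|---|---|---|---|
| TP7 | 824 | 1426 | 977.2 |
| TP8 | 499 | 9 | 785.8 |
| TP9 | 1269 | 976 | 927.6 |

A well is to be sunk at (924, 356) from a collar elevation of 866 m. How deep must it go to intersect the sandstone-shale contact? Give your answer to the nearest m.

Let the plane be z = a·easting + b·northing + c.
TP8−TP7: −325a − 1417b = −191.4;  TP9−TP7: 445a − 450b = −49.6.
Solving gives a = 0.02040, b = 0.13040.
Then c = 977.2 − a·824 − b·1426 = 774.45.
At (924, 356): z_contact = 18.8 + 46.4 + 774.45 = 839.7 m.
Depth below ground = 866 − 839.7 = 26 m.

26 m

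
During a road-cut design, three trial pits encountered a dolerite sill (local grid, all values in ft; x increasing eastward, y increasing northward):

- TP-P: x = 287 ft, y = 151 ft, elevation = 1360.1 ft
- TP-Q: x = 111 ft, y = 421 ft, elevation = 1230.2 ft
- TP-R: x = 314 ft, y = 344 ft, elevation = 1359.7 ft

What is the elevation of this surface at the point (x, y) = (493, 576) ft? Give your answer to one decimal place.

Let the plane be z = a·x + b·y + c.
TP-Q−TP-P: −176a + 270b = −129.9;  TP-R−TP-P: 27a + 193b = −0.4.
Solving gives a = 0.60504, b = −0.08672.
Then c = 1360.1 − a·287 − b·151 = 1199.55.
At (493, 576): z = 298.3 − 49.9 + 1199.55 = 1447.9 ft.

1447.9 ft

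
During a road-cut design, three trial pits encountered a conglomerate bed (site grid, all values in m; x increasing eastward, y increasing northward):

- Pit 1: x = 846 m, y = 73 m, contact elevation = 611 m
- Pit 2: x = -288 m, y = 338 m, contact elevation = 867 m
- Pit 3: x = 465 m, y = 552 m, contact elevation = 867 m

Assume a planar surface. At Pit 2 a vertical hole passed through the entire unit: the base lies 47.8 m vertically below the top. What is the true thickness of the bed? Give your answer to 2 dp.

43.54 m

Two edge vectors: Pit 1→Pit 2 = (-1134, 265, 256), Pit 1→Pit 3 = (-381, 479, 256).
Normal n = (Pit 1→Pit 2) × (Pit 1→Pit 3) = (-54784, 192768, -442221).
So ∂z/∂x = −n_x/n_z = −0.12388 and ∂z/∂y = −n_y/n_z = 0.43591.
|∇z| = √(a²+b²) = 0.45317, so dip δ = arctan(0.45317) = 24.38°.
True thickness = vertical thickness × cos δ = 47.8 × cos 24.38° = 43.54 m.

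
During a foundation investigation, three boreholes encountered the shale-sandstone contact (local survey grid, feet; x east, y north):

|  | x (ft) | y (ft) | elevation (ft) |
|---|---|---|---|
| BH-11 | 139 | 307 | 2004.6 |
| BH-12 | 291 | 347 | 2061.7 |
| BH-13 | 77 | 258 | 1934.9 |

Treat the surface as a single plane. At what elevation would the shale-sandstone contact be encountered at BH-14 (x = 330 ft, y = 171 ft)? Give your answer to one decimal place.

Two edge vectors: BH-11→BH-12 = (152, 40, 57.1), BH-11→BH-13 = (-62, -49, -69.7).
Normal n = (BH-11→BH-12) × (BH-11→BH-13) = (9.9, 7054.2, -4968).
So ∂z/∂x = −n_x/n_z = 0.00199 and ∂z/∂y = −n_y/n_z = 1.41993.
Intercept c from BH-11: 2004.6 − 0.28 − 435.92 = 1568.41.
At (330, 171): z = 0.7 + 242.8 + 1568.41 = 1811.9 ft.

1811.9 ft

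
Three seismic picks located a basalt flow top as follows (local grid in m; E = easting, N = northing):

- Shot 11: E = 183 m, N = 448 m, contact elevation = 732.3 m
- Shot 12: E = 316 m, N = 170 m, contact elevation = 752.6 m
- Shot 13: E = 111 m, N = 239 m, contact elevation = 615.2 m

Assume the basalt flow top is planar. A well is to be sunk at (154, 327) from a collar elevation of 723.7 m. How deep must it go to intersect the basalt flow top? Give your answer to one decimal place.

Two edge vectors: Shot 11→Shot 12 = (133, -278, 20.3), Shot 11→Shot 13 = (-72, -209, -117.1).
Normal n = (Shot 11→Shot 12) × (Shot 11→Shot 13) = (36796.5, 14112.7, -47813).
So ∂z/∂E = −n_x/n_z = 0.76959 and ∂z/∂N = −n_y/n_z = 0.29516.
Intercept c from Shot 11: 732.3 − 140.84 − 132.23 = 459.23.
At (154, 327): z_contact = 118.52 + 96.52 + 459.23 = 674.27 m.
Depth below ground = 723.7 − 674.27 = 49.4 m.

49.4 m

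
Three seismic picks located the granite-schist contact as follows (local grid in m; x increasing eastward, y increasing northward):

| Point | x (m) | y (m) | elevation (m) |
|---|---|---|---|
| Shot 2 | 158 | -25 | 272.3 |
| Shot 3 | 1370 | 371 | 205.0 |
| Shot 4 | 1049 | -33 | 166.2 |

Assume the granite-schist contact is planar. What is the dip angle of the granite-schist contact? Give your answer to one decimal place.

12.6°

Let the plane be z = a·x + b·y + c.
Shot 3−Shot 2: 1212a + 396b = −67.3;  Shot 4−Shot 2: 891a − 8b = −106.1.
Solving gives a = −0.11738, b = 0.18930.
Gradient magnitude |∇z| = √(a² + b²) = √(0.01378 + 0.03584) = 0.22274.
True dip = arctan(0.22274) = 12.6°, dipping toward SSE (azimuth ≈ 148°).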